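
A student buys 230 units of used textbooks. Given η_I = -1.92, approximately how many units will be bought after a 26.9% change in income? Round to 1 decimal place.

%ΔQ ≈ η × %ΔI = -1.92 × 26.9% = -51.648%.
New Q ≈ 230 × (1 − 0.51648) = 111.2.

111.2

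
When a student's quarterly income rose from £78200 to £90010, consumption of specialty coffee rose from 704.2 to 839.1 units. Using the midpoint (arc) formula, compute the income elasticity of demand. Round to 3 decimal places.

ΔQ = 839.1 − 704.2 = 134.9; midpoint Q̄ = (704.2 + 839.1)/2 = 771.65.
ΔI = 90010 − 78200 = 11810; midpoint Ī = (78200 + 90010)/2 = 84105.
η = (ΔQ/Q̄) ÷ (ΔI/Ī) = (134.9/771.65) ÷ (11810/84105) = 1.245.

1.245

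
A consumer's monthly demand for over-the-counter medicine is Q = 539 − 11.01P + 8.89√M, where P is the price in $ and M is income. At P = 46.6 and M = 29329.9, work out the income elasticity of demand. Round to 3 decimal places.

0.492

At P = 46.6, M = 29329.9: Q = 1548.433.
Holding P constant, ∂Q/∂M = 8.89/(2√M) = 0.0259547.
η_M = (∂Q/∂M)·(M/Q) = 0.0259547 × (29329.9/1548.433) = 0.492.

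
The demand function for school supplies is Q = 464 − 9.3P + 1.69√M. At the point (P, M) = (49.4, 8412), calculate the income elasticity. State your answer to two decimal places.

0.49

At P = 49.4, M = 8412: Q = 159.582.
Holding P constant, ∂Q/∂M = 1.69/(2√M) = 0.00921313.
η_M = (∂Q/∂M)·(M/Q) = 0.00921313 × (8412/159.582) = 0.49.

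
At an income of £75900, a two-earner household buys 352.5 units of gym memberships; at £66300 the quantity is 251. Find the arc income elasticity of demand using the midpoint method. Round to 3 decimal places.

ΔQ = 251 − 352.5 = -101.5; midpoint Q̄ = (352.5 + 251)/2 = 301.75.
ΔI = 66300 − 75900 = -9600; midpoint Ī = (75900 + 66300)/2 = 71100.
η = (ΔQ/Q̄) ÷ (ΔI/Ī) = (-101.5/301.75) ÷ (-9600/71100) = 2.491.

2.491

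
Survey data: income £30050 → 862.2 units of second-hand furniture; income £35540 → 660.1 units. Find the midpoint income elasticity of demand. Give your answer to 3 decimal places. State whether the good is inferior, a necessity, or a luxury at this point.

ΔQ = 660.1 − 862.2 = -202.1; midpoint Q̄ = (862.2 + 660.1)/2 = 761.15.
ΔI = 35540 − 30050 = 5490; midpoint Ī = (30050 + 35540)/2 = 32795.
η = (ΔQ/Q̄) ÷ (ΔI/Ī) = (-202.1/761.15) ÷ (5490/32795) = -1.586.
η < 0 ⇒ inferior good.

-1.586 (inferior good)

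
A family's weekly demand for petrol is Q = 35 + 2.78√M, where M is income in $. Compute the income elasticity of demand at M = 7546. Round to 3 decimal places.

0.437

At M = 7546: Q = 276.492.
dQ/dM = 2.78/(2√M) = 0.0160013 at this income.
η = (dQ/dM)·(M/Q) = 0.0160013 × (7546/276.492) = 0.437.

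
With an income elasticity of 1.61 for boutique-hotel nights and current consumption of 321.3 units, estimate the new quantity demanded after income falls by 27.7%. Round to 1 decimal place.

178.0

%ΔQ ≈ η × %ΔI = 1.61 × (-27.7%) = -44.597%.
New Q ≈ 321.3 × (1 − 0.44597) = 178.0.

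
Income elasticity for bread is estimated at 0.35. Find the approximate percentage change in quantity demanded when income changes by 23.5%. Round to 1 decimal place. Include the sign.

%ΔQ ≈ η × %ΔI = 0.35 × 23.5% = 8.2%.

8.2%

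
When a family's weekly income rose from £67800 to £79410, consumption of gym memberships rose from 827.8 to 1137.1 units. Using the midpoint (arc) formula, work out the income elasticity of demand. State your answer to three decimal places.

ΔQ = 1137.1 − 827.8 = 309.3; midpoint Q̄ = (827.8 + 1137.1)/2 = 982.45.
ΔI = 79410 − 67800 = 11610; midpoint Ī = (67800 + 79410)/2 = 73605.
η = (ΔQ/Q̄) ÷ (ΔI/Ī) = (309.3/982.45) ÷ (11610/73605) = 1.996.

1.996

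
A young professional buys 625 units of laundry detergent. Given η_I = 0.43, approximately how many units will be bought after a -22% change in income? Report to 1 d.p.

%ΔQ ≈ η × %ΔI = 0.43 × (-22%) = -9.46%.
New Q ≈ 625 × (1 − 0.0946) = 565.9.

565.9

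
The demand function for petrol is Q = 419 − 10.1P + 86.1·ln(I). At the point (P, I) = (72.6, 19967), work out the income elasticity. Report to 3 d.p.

At P = 72.6, I = 19967: Q = 538.288.
Holding P constant, ∂Q/∂I = 86.1/I = 0.00431211.
η_I = (∂Q/∂I)·(I/Q) = 0.00431211 × (19967/538.288) = 0.160.

0.160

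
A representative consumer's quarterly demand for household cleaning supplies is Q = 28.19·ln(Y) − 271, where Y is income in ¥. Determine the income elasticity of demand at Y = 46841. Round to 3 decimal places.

0.876

At Y = 46841: Q = 32.170.
dQ/dY = 28.19/Y = 0.000601823 at this income.
η = (dQ/dY)·(Y/Q) = 0.000601823 × (46841/32.170) = 0.876.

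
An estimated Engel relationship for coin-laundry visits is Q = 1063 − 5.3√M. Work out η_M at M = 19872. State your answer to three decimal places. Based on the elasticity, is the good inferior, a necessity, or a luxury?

-1.183 (inferior good)

At M = 19872: Q = 315.869.
dQ/dM = -5.3/(2√M) = -0.0187986 at this income.
η = (dQ/dM)·(M/Q) = -0.0187986 × (19872/315.869) = -1.183.
Since η < 0, the good is an inferior good.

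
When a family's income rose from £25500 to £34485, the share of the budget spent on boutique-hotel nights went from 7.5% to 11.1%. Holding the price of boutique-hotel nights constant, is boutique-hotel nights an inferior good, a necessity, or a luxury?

The budget share rises as income rises, so η > 1.

luxury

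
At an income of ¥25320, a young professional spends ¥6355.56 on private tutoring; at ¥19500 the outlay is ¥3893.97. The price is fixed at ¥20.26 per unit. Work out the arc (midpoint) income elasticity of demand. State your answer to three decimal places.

1.850

With a constant price, Q₁ = 6355.56/20.26 = 313.700 and Q₂ = 3893.97/20.26 = 192.200 (equivalently, work directly with expenditure since P cancels).
Midpoint %ΔQ = (3893.97 − 6355.56)/5124.77 = -0.48033; midpoint %ΔI = (19500 − 25320)/22410 = -0.25971.
η = -0.48033 / -0.25971 = 1.850.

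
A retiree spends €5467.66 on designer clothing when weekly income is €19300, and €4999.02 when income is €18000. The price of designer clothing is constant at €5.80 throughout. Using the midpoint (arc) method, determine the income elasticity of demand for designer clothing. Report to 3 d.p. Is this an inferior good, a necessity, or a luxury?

1.285 (luxury)

With a constant price, Q₁ = 5467.66/5.80 = 942.700 and Q₂ = 4999.02/5.80 = 861.900 (equivalently, work directly with expenditure since P cancels).
Midpoint %ΔQ = (4999.02 − 5467.66)/5233.34 = -0.08955; midpoint %ΔI = (18000 − 19300)/18650 = -0.06971.
η = -0.08955 / -0.06971 = 1.285.
η > 1 ⇒ luxury.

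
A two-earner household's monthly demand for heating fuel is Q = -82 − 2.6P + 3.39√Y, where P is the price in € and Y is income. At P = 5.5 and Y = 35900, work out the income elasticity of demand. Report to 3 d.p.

At P = 5.5, Y = 35900: Q = 546.013.
Holding P constant, ∂Q/∂Y = 3.39/(2√Y) = 0.00894587.
η_Y = (∂Q/∂Y)·(Y/Q) = 0.00894587 × (35900/546.013) = 0.588.

0.588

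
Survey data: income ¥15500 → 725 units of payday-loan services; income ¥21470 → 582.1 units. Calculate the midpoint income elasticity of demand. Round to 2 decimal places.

ΔQ = 582.1 − 725 = -142.9; midpoint Q̄ = (725 + 582.1)/2 = 653.55.
ΔI = 21470 − 15500 = 5970; midpoint Ī = (15500 + 21470)/2 = 18485.
η = (ΔQ/Q̄) ÷ (ΔI/Ī) = (-142.9/653.55) ÷ (5970/18485) = -0.68.

-0.68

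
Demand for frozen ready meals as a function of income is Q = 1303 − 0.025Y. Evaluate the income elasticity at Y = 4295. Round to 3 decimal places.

At Y = 4295: Q = 1195.625.
dQ/dY = −0.025.
η = (dQ/dY)·(Y/Q) = -0.025 × (4295/1195.625) = -0.090.

-0.090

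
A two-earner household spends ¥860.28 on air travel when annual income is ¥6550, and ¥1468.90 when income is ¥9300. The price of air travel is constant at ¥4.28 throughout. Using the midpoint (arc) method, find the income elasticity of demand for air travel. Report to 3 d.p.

1.506

With a constant price, Q₁ = 860.28/4.28 = 201.000 and Q₂ = 1468.90/4.28 = 343.201 (equivalently, work directly with expenditure since P cancels).
Midpoint %ΔQ = (1468.90 − 860.28)/1164.59 = 0.52260; midpoint %ΔI = (9300 − 6550)/7925 = 0.34700.
η = 0.52260 / 0.34700 = 1.506.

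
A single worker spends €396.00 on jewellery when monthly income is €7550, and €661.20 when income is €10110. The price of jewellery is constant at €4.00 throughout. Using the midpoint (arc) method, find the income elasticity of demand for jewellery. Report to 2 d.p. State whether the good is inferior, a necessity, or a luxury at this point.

With a constant price, Q₁ = 396.00/4.00 = 99.000 and Q₂ = 661.20/4.00 = 165.300 (equivalently, work directly with expenditure since P cancels).
Midpoint %ΔQ = (661.20 − 396.00)/528.60 = 0.50170; midpoint %ΔI = (10110 − 7550)/8830 = 0.28992.
η = 0.50170 / 0.28992 = 1.73.
η > 1 ⇒ luxury.

1.73 (luxury)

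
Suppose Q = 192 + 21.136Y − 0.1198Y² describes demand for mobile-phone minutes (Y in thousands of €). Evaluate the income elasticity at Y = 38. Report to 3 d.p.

At Y = 38: Q = 822.1768.
dQ/dY = 21.136 − 0.2396Y = 12.03120.
η = (dQ/dY)·(Y/Q) = 12.03120 × (38/822.1768) = 0.556.

0.556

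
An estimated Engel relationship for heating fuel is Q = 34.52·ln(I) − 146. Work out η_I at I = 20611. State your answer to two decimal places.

0.18

At I = 20611: Q = 196.907.
dQ/dI = 34.52/I = 0.00167483 at this income.
η = (dQ/dI)·(I/Q) = 0.00167483 × (20611/196.907) = 0.18.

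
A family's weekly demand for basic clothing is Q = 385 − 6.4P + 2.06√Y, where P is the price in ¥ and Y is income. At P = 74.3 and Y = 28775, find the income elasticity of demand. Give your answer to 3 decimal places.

0.675

At P = 74.3, Y = 28775: Q = 258.922.
Holding P constant, ∂Q/∂Y = 2.06/(2√Y) = 0.00607197.
η_Y = (∂Q/∂Y)·(Y/Q) = 0.00607197 × (28775/258.922) = 0.675.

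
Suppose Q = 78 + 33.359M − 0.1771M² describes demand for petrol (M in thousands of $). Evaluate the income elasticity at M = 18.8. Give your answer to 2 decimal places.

At M = 18.8: Q = 642.5550.
dQ/dM = 33.359 − 0.3542M = 26.70004.
η = (dQ/dM)·(M/Q) = 26.70004 × (18.8/642.5550) = 0.78.

0.78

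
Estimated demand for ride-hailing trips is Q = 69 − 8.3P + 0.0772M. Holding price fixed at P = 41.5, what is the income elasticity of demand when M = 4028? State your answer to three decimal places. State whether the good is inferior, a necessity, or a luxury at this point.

8.757 (luxury)

At P = 41.5, M = 4028: Q = 35.512.
Holding P constant, ∂Q/∂M = 0.0772.
η_M = (∂Q/∂M)·(M/Q) = 0.0772 × (4028/35.512) = 8.757.
Since η > 1, this is a luxury.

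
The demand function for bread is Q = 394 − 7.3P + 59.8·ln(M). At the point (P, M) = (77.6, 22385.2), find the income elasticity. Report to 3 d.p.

0.140

At P = 77.6, M = 22385.2: Q = 426.486.
Holding P constant, ∂Q/∂M = 59.8/M = 0.00267141.
η_M = (∂Q/∂M)·(M/Q) = 0.00267141 × (22385.2/426.486) = 0.140.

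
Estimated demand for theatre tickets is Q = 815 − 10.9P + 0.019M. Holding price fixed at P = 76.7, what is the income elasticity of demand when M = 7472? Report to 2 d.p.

1.17

At P = 76.7, M = 7472: Q = 120.938.
Holding P constant, ∂Q/∂M = 0.019.
η_M = (∂Q/∂M)·(M/Q) = 0.019 × (7472/120.938) = 1.17.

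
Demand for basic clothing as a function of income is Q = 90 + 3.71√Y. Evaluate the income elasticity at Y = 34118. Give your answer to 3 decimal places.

0.442

At Y = 34118: Q = 775.276.
dQ/dY = 3.71/(2√Y) = 0.0100427 at this income.
η = (dQ/dY)·(Y/Q) = 0.0100427 × (34118/775.276) = 0.442.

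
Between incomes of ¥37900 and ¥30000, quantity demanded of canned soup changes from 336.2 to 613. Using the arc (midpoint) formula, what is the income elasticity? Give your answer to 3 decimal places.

ΔQ = 613 − 336.2 = 276.8; midpoint Q̄ = (336.2 + 613)/2 = 474.6.
ΔI = 30000 − 37900 = -7900; midpoint Ī = (37900 + 30000)/2 = 33950.
η = (ΔQ/Q̄) ÷ (ΔI/Ī) = (276.8/474.6) ÷ (-7900/33950) = -2.506.

-2.506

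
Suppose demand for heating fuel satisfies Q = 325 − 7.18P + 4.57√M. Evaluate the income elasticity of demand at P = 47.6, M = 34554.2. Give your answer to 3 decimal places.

0.510

At P = 47.6, M = 34554.2: Q = 832.738.
Holding P constant, ∂Q/∂M = 4.57/(2√M) = 0.0122924.
η_M = (∂Q/∂M)·(M/Q) = 0.0122924 × (34554.2/832.738) = 0.510.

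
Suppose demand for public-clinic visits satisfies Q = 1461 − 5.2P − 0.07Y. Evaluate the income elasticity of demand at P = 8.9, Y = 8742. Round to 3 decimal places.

At P = 8.9, Y = 8742: Q = 802.780.
Holding P constant, ∂Q/∂Y = −0.07.
η_Y = (∂Q/∂Y)·(Y/Q) = -0.07 × (8742/802.780) = -0.762.

-0.762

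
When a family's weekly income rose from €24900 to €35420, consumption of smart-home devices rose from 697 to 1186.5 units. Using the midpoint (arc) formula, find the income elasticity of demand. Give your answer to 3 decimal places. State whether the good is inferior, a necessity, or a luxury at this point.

1.490 (luxury)

ΔQ = 1186.5 − 697 = 489.5; midpoint Q̄ = (697 + 1186.5)/2 = 941.75.
ΔI = 35420 − 24900 = 10520; midpoint Ī = (24900 + 35420)/2 = 30160.
η = (ΔQ/Q̄) ÷ (ΔI/Ī) = (489.5/941.75) ÷ (10520/30160) = 1.490.
η > 1 ⇒ luxury.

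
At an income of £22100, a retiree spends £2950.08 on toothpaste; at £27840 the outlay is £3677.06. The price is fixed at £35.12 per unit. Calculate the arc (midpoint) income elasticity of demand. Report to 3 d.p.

0.954

With a constant price, Q₁ = 2950.08/35.12 = 84.000 and Q₂ = 3677.06/35.12 = 104.700 (equivalently, work directly with expenditure since P cancels).
Midpoint %ΔQ = (3677.06 − 2950.08)/3313.57 = 0.21939; midpoint %ΔI = (27840 − 22100)/24970 = 0.22988.
η = 0.21939 / 0.22988 = 0.954.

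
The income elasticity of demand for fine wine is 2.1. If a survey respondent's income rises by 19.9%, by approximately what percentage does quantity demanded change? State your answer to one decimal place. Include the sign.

41.8%

%ΔQ ≈ η × %ΔI = 2.1 × 19.9% = 41.8%.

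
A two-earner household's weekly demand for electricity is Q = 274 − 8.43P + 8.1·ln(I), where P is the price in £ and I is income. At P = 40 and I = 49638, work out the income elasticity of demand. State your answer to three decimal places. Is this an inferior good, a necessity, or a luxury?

0.332 (necessity)

At P = 40, I = 49638: Q = 24.381.
Holding P constant, ∂Q/∂I = 8.1/I = 0.000163181.
η_I = (∂Q/∂I)·(I/Q) = 0.000163181 × (49638/24.381) = 0.332.
Since 0 < η < 1, this is a necessity.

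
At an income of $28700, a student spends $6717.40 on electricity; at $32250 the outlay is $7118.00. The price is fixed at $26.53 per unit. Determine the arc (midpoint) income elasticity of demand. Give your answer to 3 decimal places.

0.497

With a constant price, Q₁ = 6717.40/26.53 = 253.200 and Q₂ = 7118.00/26.53 = 268.300 (equivalently, work directly with expenditure since P cancels).
Midpoint %ΔQ = (7118.00 − 6717.40)/6917.70 = 0.05791; midpoint %ΔI = (32250 − 28700)/30475 = 0.11649.
η = 0.05791 / 0.11649 = 0.497.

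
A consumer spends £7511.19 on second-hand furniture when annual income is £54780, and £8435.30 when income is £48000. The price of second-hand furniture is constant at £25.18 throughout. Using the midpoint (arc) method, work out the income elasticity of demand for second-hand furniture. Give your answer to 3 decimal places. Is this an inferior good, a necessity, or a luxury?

With a constant price, Q₁ = 7511.19/25.18 = 298.300 and Q₂ = 8435.30/25.18 = 335.000 (equivalently, work directly with expenditure since P cancels).
Midpoint %ΔQ = (8435.30 − 7511.19)/7973.24 = 0.11590; midpoint %ΔI = (48000 − 54780)/51390 = -0.13193.
η = 0.11590 / -0.13193 = -0.878.
η < 0 ⇒ inferior good.

-0.878 (inferior good)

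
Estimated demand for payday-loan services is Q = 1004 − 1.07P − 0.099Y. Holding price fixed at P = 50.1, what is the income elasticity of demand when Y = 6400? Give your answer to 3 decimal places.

-2.000

At P = 50.1, Y = 6400: Q = 316.793.
Holding P constant, ∂Q/∂Y = −0.099.
η_Y = (∂Q/∂Y)·(Y/Q) = -0.099 × (6400/316.793) = -2.000.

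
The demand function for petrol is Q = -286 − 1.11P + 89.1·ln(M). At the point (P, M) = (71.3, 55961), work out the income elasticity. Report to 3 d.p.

At P = 71.3, M = 55961: Q = 608.935.
Holding P constant, ∂Q/∂M = 89.1/M = 0.00159218.
η_M = (∂Q/∂M)·(M/Q) = 0.00159218 × (55961/608.935) = 0.146.

0.146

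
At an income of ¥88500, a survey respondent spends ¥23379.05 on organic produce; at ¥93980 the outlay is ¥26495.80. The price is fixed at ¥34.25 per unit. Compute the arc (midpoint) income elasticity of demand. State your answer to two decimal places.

With a constant price, Q₁ = 23379.05/34.25 = 682.600 and Q₂ = 26495.80/34.25 = 773.600 (equivalently, work directly with expenditure since P cancels).
Midpoint %ΔQ = (26495.80 − 23379.05)/24937.43 = 0.12498; midpoint %ΔI = (93980 − 88500)/91240 = 0.06006.
η = 0.12498 / 0.06006 = 2.08.

2.08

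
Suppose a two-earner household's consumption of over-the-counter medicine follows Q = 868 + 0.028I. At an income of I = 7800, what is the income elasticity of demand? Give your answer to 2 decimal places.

At I = 7800: Q = 1086.400.
dQ/dI = 0.028.
η = (dQ/dI)·(I/Q) = 0.028 × (7800/1086.400) = 0.20.

0.20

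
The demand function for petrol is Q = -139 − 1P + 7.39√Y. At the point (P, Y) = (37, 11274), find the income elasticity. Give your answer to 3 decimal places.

At P = 37, Y = 11274: Q = 608.664.
Holding P constant, ∂Q/∂Y = 7.39/(2√Y) = 0.0347997.
η_Y = (∂Q/∂Y)·(Y/Q) = 0.0347997 × (11274/608.664) = 0.645.

0.645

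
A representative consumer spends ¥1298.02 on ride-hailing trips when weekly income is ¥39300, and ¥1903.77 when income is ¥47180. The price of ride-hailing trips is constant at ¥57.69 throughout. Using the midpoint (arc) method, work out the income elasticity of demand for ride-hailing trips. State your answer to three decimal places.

With a constant price, Q₁ = 1298.02/57.69 = 22.500 and Q₂ = 1903.77/57.69 = 33.000 (equivalently, work directly with expenditure since P cancels).
Midpoint %ΔQ = (1903.77 − 1298.02)/1600.90 = 0.37838; midpoint %ΔI = (47180 − 39300)/43240 = 0.18224.
η = 0.37838 / 0.18224 = 2.076.

2.076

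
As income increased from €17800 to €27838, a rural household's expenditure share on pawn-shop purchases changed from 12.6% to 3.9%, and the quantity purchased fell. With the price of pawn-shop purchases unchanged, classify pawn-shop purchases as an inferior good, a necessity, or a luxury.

Quantity demanded falls as income rises, so η < 0.

inferior good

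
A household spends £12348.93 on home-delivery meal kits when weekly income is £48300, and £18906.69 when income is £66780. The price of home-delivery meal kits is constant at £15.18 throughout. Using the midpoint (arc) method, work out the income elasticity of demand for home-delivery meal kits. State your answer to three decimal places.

1.307

With a constant price, Q₁ = 12348.93/15.18 = 813.500 and Q₂ = 18906.69/15.18 = 1245.500 (equivalently, work directly with expenditure since P cancels).
Midpoint %ΔQ = (18906.69 − 12348.93)/15627.81 = 0.41962; midpoint %ΔI = (66780 − 48300)/57540 = 0.32117.
η = 0.41962 / 0.32117 = 1.307.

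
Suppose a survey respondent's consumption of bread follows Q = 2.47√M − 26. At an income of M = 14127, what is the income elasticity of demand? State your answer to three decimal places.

0.549

At M = 14127: Q = 267.577.
dQ/dM = 2.47/(2√M) = 0.0103906 at this income.
η = (dQ/dM)·(M/Q) = 0.0103906 × (14127/267.577) = 0.549.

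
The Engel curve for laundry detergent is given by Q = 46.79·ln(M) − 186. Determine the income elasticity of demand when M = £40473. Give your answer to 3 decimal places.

0.151

At M = 40473: Q = 310.367.
dQ/dM = 46.79/M = 0.00115608 at this income.
η = (dQ/dM)·(M/Q) = 0.00115608 × (40473/310.367) = 0.151.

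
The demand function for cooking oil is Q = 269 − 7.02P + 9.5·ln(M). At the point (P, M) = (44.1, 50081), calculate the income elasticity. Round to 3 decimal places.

At P = 44.1, M = 50081: Q = 62.221.
Holding P constant, ∂Q/∂M = 9.5/M = 0.000189693.
η_M = (∂Q/∂M)·(M/Q) = 0.000189693 × (50081/62.221) = 0.153.

0.153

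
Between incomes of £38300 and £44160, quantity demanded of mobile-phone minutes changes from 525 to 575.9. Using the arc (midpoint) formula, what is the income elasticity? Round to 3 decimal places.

ΔQ = 575.9 − 525 = 50.9; midpoint Q̄ = (525 + 575.9)/2 = 550.45.
ΔI = 44160 − 38300 = 5860; midpoint Ī = (38300 + 44160)/2 = 41230.
η = (ΔQ/Q̄) ÷ (ΔI/Ī) = (50.9/550.45) ÷ (5860/41230) = 0.651.

0.651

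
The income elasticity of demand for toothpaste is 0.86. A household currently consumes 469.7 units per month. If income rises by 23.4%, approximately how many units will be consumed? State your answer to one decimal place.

%ΔQ ≈ η × %ΔI = 0.86 × 23.4% = 20.124%.
New Q ≈ 469.7 × (1 + 0.20124) = 564.2.

564.2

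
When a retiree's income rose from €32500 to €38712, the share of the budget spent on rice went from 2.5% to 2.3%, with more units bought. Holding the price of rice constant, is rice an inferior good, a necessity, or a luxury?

Quantity rises but the budget share falls as income rises, so 0 < η < 1.

necessity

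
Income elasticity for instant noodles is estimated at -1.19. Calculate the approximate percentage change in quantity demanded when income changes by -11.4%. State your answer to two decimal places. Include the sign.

%ΔQ ≈ η × %ΔI = -1.19 × (-11.4%) = 13.57%.

13.57%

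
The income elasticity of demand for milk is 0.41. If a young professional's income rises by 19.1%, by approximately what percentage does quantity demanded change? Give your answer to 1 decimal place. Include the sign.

%ΔQ ≈ η × %ΔI = 0.41 × 19.1% = 7.8%.

7.8%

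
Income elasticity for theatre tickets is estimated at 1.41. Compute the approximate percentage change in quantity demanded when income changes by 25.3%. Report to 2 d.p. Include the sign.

%ΔQ ≈ η × %ΔI = 1.41 × 25.3% = 35.67%.

35.67%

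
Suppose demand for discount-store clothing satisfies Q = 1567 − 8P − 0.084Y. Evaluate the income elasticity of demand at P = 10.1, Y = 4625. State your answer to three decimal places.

-0.354

At P = 10.1, Y = 4625: Q = 1097.700.
Holding P constant, ∂Q/∂Y = −0.084.
η_Y = (∂Q/∂Y)·(Y/Q) = -0.084 × (4625/1097.700) = -0.354.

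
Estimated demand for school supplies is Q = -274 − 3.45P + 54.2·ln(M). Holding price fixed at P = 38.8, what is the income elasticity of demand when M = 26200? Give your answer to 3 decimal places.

0.378

At P = 38.8, M = 26200: Q = 143.544.
Holding P constant, ∂Q/∂M = 54.2/M = 0.0020687.
η_M = (∂Q/∂M)·(M/Q) = 0.0020687 × (26200/143.544) = 0.378.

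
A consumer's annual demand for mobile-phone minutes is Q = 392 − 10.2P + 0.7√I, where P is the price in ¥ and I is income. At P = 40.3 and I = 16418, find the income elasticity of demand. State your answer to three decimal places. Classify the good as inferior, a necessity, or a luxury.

At P = 40.3, I = 16418: Q = 70.633.
Holding P constant, ∂Q/∂I = 0.7/(2√I) = 0.00273154.
η_I = (∂Q/∂I)·(I/Q) = 0.00273154 × (16418/70.633) = 0.635.
Since 0 < η < 1, this is a necessity.

0.635 (necessity)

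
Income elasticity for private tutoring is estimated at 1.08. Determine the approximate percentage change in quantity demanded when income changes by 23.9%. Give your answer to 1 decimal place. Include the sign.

25.8%

%ΔQ ≈ η × %ΔI = 1.08 × 23.9% = 25.8%.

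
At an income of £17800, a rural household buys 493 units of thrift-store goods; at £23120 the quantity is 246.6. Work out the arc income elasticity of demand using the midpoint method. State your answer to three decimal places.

ΔQ = 246.6 − 493 = -246.4; midpoint Q̄ = (493 + 246.6)/2 = 369.8.
ΔI = 23120 − 17800 = 5320; midpoint Ī = (17800 + 23120)/2 = 20460.
η = (ΔQ/Q̄) ÷ (ΔI/Ī) = (-246.4/369.8) ÷ (5320/20460) = -2.563.

-2.563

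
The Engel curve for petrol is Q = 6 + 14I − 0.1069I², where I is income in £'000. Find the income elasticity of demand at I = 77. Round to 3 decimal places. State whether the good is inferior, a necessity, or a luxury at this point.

At I = 77: Q = 450.1899.
dQ/dI = 14 − 0.2138I = -2.46260.
η = (dQ/dI)·(I/Q) = -2.46260 × (77/450.1899) = -0.421.
η < 0 ⇒ inferior good.

-0.421 (inferior good)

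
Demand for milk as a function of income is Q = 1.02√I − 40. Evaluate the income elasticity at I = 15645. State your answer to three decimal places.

At I = 15645: Q = 87.582.
dQ/dI = 1.02/(2√I) = 0.00407739 at this income.
η = (dQ/dI)·(I/Q) = 0.00407739 × (15645/87.582) = 0.728.

0.728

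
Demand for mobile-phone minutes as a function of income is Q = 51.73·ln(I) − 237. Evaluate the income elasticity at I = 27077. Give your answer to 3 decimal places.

At I = 27077: Q = 290.979.
dQ/dI = 51.73/I = 0.00191048 at this income.
η = (dQ/dI)·(I/Q) = 0.00191048 × (27077/290.979) = 0.178.

0.178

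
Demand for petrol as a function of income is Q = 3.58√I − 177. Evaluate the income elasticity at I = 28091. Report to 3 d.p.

0.709

At I = 28091: Q = 423.021.
dQ/dI = 3.58/(2√I) = 0.01068 at this income.
η = (dQ/dI)·(I/Q) = 0.01068 × (28091/423.021) = 0.709.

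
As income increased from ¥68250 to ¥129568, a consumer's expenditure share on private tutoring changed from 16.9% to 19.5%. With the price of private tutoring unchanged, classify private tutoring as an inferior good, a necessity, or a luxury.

luxury

The budget share rises as income rises, so η > 1.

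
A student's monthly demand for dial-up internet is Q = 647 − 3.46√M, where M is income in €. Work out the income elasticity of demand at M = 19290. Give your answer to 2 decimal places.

-1.44

At M = 19290: Q = 166.446.
dQ/dM = -3.46/(2√M) = -0.012456 at this income.
η = (dQ/dM)·(M/Q) = -0.012456 × (19290/166.446) = -1.44.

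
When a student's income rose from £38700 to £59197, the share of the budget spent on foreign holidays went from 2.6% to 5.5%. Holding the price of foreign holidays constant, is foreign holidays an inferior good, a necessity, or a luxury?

The budget share rises as income rises, so η > 1.

luxury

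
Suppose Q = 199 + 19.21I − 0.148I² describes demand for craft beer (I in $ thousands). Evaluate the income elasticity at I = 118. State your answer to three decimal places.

At I = 118: Q = 405.0280.
dQ/dI = 19.21 − 0.296I = -15.71800.
η = (dQ/dI)·(I/Q) = -15.71800 × (118/405.0280) = -4.579.

-4.579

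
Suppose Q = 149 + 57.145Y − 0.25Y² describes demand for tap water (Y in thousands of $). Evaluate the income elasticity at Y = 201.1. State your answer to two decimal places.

-5.70

At Y = 201.1: Q = 1530.5570.
dQ/dY = 57.145 − 0.5Y = -43.40500.
η = (dQ/dY)·(Y/Q) = -43.40500 × (201.1/1530.5570) = -5.70.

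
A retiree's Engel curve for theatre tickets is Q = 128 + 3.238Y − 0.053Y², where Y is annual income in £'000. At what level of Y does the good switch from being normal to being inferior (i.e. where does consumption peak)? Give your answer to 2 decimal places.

30.55

dQ/dY = 3.238 − 0.106Y.
The good is inferior where dQ/dY < 0. Setting dQ/dY = 0 gives Y = 3.238 / 0.106 = 30.55.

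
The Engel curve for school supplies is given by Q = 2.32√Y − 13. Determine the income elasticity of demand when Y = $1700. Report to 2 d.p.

At Y = 1700: Q = 82.656.
dQ/dY = 2.32/(2√Y) = 0.0281341 at this income.
η = (dQ/dY)·(Y/Q) = 0.0281341 × (1700/82.656) = 0.58.

0.58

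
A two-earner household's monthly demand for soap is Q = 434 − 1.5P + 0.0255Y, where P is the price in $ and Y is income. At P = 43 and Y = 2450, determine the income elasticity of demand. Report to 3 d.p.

At P = 43, Y = 2450: Q = 431.975.
Holding P constant, ∂Q/∂Y = 0.0255.
η_Y = (∂Q/∂Y)·(Y/Q) = 0.0255 × (2450/431.975) = 0.145.

0.145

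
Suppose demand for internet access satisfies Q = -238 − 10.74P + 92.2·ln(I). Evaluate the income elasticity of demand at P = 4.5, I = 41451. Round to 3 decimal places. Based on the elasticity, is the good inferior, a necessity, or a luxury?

At P = 4.5, I = 41451: Q = 693.965.
Holding P constant, ∂Q/∂I = 92.2/I = 0.00222431.
η_I = (∂Q/∂I)·(I/Q) = 0.00222431 × (41451/693.965) = 0.133.
Since 0 < η < 1, this is a necessity.

0.133 (necessity)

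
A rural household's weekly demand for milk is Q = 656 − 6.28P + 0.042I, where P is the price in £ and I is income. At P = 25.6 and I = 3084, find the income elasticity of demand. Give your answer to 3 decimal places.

0.207

At P = 25.6, I = 3084: Q = 624.760.
Holding P constant, ∂Q/∂I = 0.042.
η_I = (∂Q/∂I)·(I/Q) = 0.042 × (3084/624.760) = 0.207.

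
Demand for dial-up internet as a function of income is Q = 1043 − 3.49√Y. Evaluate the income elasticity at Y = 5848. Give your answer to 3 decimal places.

At Y = 5848: Q = 776.112.
dQ/dY = -3.49/(2√Y) = -0.0228187 at this income.
η = (dQ/dY)·(Y/Q) = -0.0228187 × (5848/776.112) = -0.172.

-0.172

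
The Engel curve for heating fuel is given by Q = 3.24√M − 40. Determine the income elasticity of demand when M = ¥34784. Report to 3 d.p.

At M = 34784: Q = 564.275.
dQ/dM = 3.24/(2√M) = 0.00868611 at this income.
η = (dQ/dM)·(M/Q) = 0.00868611 × (34784/564.275) = 0.535.

0.535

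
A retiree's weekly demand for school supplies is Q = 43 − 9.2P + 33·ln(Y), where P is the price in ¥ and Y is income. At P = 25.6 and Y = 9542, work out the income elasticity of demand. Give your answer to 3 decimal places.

At P = 25.6, Y = 9542: Q = 109.874.
Holding P constant, ∂Q/∂Y = 33/Y = 0.00345839.
η_Y = (∂Q/∂Y)·(Y/Q) = 0.00345839 × (9542/109.874) = 0.300.

0.300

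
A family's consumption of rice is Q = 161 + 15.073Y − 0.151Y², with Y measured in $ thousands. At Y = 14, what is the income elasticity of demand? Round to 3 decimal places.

At Y = 14: Q = 342.4260.
dQ/dY = 15.073 − 0.302Y = 10.84500.
η = (dQ/dY)·(Y/Q) = 10.84500 × (14/342.4260) = 0.443.

0.443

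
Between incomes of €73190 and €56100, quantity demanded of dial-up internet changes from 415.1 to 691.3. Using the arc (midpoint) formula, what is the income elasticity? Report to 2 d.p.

ΔQ = 691.3 − 415.1 = 276.2; midpoint Q̄ = (415.1 + 691.3)/2 = 553.2.
ΔI = 56100 − 73190 = -17090; midpoint Ī = (73190 + 56100)/2 = 64645.
η = (ΔQ/Q̄) ÷ (ΔI/Ī) = (276.2/553.2) ÷ (-17090/64645) = -1.89.

-1.89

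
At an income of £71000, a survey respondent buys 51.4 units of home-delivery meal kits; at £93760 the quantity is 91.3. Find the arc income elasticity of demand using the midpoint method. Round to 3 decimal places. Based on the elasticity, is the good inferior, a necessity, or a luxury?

ΔQ = 91.3 − 51.4 = 39.9; midpoint Q̄ = (51.4 + 91.3)/2 = 71.35.
ΔI = 93760 − 71000 = 22760; midpoint Ī = (71000 + 93760)/2 = 82380.
η = (ΔQ/Q̄) ÷ (ΔI/Ī) = (39.9/71.35) ÷ (22760/82380) = 2.024.
η > 1 ⇒ luxury.

2.024 (luxury)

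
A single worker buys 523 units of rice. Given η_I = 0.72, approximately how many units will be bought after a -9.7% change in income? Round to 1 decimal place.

486.5

%ΔQ ≈ η × %ΔI = 0.72 × (-9.7%) = -6.984%.
New Q ≈ 523 × (1 − 0.06984) = 486.5.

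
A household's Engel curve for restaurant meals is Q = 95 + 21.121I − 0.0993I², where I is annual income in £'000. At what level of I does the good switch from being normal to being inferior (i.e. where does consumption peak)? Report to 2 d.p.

dQ/dI = 21.121 − 0.1986I.
The good is inferior where dQ/dI < 0. Setting dQ/dI = 0 gives I = 21.121 / 0.1986 = 106.35.

106.35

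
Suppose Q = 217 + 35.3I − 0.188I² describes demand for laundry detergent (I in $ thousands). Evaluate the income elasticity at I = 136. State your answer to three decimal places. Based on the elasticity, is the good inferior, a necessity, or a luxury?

-1.398 (inferior good)

At I = 136: Q = 1540.5520.
dQ/dI = 35.3 − 0.376I = -15.83600.
η = (dQ/dI)·(I/Q) = -15.83600 × (136/1540.5520) = -1.398.
η < 0 ⇒ inferior good.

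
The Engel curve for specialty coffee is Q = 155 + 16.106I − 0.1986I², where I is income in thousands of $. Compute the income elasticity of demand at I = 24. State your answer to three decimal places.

At I = 24: Q = 427.1504.
dQ/dI = 16.106 − 0.3972I = 6.57320.
η = (dQ/dI)·(I/Q) = 6.57320 × (24/427.1504) = 0.369.

0.369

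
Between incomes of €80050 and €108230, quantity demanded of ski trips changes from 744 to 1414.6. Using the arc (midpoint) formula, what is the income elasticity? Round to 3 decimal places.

ΔQ = 1414.6 − 744 = 670.6; midpoint Q̄ = (744 + 1414.6)/2 = 1079.3.
ΔI = 108230 − 80050 = 28180; midpoint Ī = (80050 + 108230)/2 = 94140.
η = (ΔQ/Q̄) ÷ (ΔI/Ī) = (670.6/1079.3) ÷ (28180/94140) = 2.076.

2.076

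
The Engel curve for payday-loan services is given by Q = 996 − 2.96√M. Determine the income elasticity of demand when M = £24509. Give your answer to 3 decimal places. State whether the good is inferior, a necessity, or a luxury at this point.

-0.435 (inferior good)

At M = 24509: Q = 532.602.
dQ/dM = -2.96/(2√M) = -0.00945364 at this income.
η = (dQ/dM)·(M/Q) = -0.00945364 × (24509/532.602) = -0.435.
Since η < 0, the good is an inferior good.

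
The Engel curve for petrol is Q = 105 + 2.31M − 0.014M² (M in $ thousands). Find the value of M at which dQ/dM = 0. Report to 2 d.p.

82.50

dQ/dM = 2.31 − 0.028M.
The good is inferior where dQ/dM < 0. Setting dQ/dM = 0 gives M = 2.31 / 0.028 = 82.50.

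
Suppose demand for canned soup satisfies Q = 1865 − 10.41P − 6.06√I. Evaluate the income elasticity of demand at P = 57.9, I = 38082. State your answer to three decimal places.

-7.421

At P = 57.9, I = 38082: Q = 79.676.
Holding P constant, ∂Q/∂I = -6.06/(2√I) = -0.0155268.
η_I = (∂Q/∂I)·(I/Q) = -0.0155268 × (38082/79.676) = -7.421.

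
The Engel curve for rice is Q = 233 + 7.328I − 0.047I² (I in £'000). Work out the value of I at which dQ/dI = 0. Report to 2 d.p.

77.96

dQ/dI = 7.328 − 0.094I.
The good is inferior where dQ/dI < 0. Setting dQ/dI = 0 gives I = 7.328 / 0.094 = 77.96.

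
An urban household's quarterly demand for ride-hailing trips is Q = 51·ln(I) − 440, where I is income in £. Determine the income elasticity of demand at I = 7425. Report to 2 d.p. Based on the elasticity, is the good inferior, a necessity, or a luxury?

At I = 7425: Q = 14.543.
dQ/dI = 51/I = 0.00686869 at this income.
η = (dQ/dI)·(I/Q) = 0.00686869 × (7425/14.543) = 3.51.
Since η > 1, the good is a luxury.

3.51 (luxury)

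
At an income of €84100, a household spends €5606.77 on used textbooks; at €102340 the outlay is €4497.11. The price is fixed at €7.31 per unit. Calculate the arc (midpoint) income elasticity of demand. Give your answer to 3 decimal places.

-1.123

With a constant price, Q₁ = 5606.77/7.31 = 767.000 and Q₂ = 4497.11/7.31 = 615.200 (equivalently, work directly with expenditure since P cancels).
Midpoint %ΔQ = (4497.11 − 5606.77)/5051.94 = -0.21965; midpoint %ΔI = (102340 − 84100)/93220 = 0.19567.
η = -0.21965 / 0.19567 = -1.123.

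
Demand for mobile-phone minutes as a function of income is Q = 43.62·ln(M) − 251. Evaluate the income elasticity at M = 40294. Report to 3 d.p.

0.206

At M = 40294: Q = 211.545.
dQ/dM = 43.62/M = 0.00108254 at this income.
η = (dQ/dM)·(M/Q) = 0.00108254 × (40294/211.545) = 0.206.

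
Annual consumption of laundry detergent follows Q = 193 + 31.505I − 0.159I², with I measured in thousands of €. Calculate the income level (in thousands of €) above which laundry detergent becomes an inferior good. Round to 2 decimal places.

99.07

dQ/dI = 31.505 − 0.318I.
The good is inferior where dQ/dI < 0. Setting dQ/dI = 0 gives I = 31.505 / 0.318 = 99.07.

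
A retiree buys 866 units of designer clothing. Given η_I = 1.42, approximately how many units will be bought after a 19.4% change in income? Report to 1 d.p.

1104.6

%ΔQ ≈ η × %ΔI = 1.42 × 19.4% = 27.548%.
New Q ≈ 866 × (1 + 0.27548) = 1104.6.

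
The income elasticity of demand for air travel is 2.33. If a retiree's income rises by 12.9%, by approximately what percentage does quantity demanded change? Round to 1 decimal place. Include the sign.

%ΔQ ≈ η × %ΔI = 2.33 × 12.9% = 30.1%.

30.1%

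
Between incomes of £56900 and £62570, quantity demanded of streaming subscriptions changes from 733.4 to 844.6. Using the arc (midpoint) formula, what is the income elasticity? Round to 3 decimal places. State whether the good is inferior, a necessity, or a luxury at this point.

1.485 (luxury)

ΔQ = 844.6 − 733.4 = 111.2; midpoint Q̄ = (733.4 + 844.6)/2 = 789.
ΔI = 62570 − 56900 = 5670; midpoint Ī = (56900 + 62570)/2 = 59735.
η = (ΔQ/Q̄) ÷ (ΔI/Ī) = (111.2/789) ÷ (5670/59735) = 1.485.
η > 1 ⇒ luxury.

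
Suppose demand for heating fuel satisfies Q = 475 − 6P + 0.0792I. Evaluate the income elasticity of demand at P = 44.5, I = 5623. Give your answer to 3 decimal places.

0.682

At P = 44.5, I = 5623: Q = 653.342.
Holding P constant, ∂Q/∂I = 0.0792.
η_I = (∂Q/∂I)·(I/Q) = 0.0792 × (5623/653.342) = 0.682.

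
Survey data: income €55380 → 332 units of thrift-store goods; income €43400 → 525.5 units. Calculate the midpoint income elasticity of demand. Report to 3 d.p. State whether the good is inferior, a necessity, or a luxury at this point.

-1.861 (inferior good)

ΔQ = 525.5 − 332 = 193.5; midpoint Q̄ = (332 + 525.5)/2 = 428.75.
ΔI = 43400 − 55380 = -11980; midpoint Ī = (55380 + 43400)/2 = 49390.
η = (ΔQ/Q̄) ÷ (ΔI/Ī) = (193.5/428.75) ÷ (-11980/49390) = -1.861.
η < 0 ⇒ inferior good.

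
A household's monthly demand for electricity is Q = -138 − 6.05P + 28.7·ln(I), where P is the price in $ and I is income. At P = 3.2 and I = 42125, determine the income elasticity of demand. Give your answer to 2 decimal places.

0.19

At P = 3.2, I = 42125: Q = 148.249.
Holding P constant, ∂Q/∂I = 28.7/I = 0.000681306.
η_I = (∂Q/∂I)·(I/Q) = 0.000681306 × (42125/148.249) = 0.19.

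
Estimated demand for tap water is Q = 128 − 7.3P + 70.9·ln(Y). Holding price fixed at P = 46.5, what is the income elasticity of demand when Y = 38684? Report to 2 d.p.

At P = 46.5, Y = 38684: Q = 537.480.
Holding P constant, ∂Q/∂Y = 70.9/Y = 0.0018328.
η_Y = (∂Q/∂Y)·(Y/Q) = 0.0018328 × (38684/537.480) = 0.13.

0.13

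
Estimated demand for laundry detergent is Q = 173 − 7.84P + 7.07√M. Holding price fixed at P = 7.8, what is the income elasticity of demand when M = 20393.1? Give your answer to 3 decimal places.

At P = 7.8, M = 20393.1: Q = 1121.475.
Holding P constant, ∂Q/∂M = 7.07/(2√M) = 0.0247541.
η_M = (∂Q/∂M)·(M/Q) = 0.0247541 × (20393.1/1121.475) = 0.450.

0.450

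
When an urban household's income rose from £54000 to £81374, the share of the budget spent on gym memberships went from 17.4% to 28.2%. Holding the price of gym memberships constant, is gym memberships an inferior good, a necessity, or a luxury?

luxury

The budget share rises as income rises, so η > 1.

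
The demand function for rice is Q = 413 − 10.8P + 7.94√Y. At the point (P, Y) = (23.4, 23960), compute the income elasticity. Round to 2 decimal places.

0.44

At P = 23.4, Y = 23960: Q = 1389.314.
Holding P constant, ∂Q/∂Y = 7.94/(2√Y) = 0.0256476.
η_Y = (∂Q/∂Y)·(Y/Q) = 0.0256476 × (23960/1389.314) = 0.44.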